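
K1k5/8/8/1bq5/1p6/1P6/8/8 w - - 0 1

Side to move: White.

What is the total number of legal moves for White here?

White to move; king on a8.
In check: no.
Legal moves: none.
Count: 0.

0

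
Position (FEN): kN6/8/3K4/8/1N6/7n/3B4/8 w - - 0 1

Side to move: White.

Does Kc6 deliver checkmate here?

no

After Kc6: black king on a8; in check: no.
Black is not in check, so this cannot be checkmate.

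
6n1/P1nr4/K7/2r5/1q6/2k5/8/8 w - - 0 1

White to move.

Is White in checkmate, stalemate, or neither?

White to move; white king on a6.
In check: yes, from the black knight on c7.
King squares — a5: attacked by Qb4; b5: attacked by Qb4; b6: attacked by Qb4; a7: own pawn; b7: attacked by Qb4.
Legal moves for White: none.
In check with no legal moves → checkmate.

checkmate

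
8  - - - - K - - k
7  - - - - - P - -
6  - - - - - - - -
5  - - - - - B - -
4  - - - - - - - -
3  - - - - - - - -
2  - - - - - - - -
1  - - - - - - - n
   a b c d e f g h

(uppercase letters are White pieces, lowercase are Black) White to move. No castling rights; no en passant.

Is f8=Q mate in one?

yes

After f8=Q: black king on h8; in check: yes, from the white queen on f8.
King squares — g7: attacked by Qf8; h7: attacked by Bf5; g8: attacked by Qf8.
Black has no legal moves → checkmate.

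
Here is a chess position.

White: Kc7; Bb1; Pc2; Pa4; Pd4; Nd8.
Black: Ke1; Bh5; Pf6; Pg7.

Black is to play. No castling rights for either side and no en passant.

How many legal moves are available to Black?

15

Black to move; king on e1.
In check: no.
Legal moves: Be8, Bf7, Bg6, Bg4, Bf3, Be2, Bd1, Kf2, Ke2, Kd2, Kf1, Kd1, g6, f5, g5.
Count: 15.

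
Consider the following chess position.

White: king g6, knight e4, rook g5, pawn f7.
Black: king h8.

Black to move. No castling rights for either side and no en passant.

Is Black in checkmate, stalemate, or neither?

stalemate

Black to move; black king on h8.
In check: no.
King squares — g7: attacked by Kg6; h7: attacked by Kg6; g8: attacked by Pf7.
Legal moves for Black: none.
Not in check and no legal moves → stalemate.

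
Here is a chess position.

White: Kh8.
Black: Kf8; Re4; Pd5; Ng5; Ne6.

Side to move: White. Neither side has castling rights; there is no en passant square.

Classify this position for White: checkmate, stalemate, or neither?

White to move; white king on h8.
In check: no.
King squares — g7: attacked by Ne6; h7: attacked by Ng5; g8: attacked by Kf8.
Legal moves for White: none.
Not in check and no legal moves → stalemate.

stalemate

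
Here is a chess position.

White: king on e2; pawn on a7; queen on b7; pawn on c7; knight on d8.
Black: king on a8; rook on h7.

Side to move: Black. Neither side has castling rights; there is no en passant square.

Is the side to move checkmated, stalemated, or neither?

Black to move; black king on a8.
In check: yes, from the white queen on b7.
King squares — a7: attacked by Qb7; b7: attacked by Nd8; b8: attacked by Pa7.
Legal moves for Black: none.
In check with no legal moves → checkmate.

checkmate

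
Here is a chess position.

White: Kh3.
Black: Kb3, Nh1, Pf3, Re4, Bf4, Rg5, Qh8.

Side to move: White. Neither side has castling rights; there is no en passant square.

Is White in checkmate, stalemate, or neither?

White to move; white king on h3.
In check: yes, from the black queen on h8.
King squares — g2: attacked by Pf3; h2: attacked by Bf4; g3: attacked by Nh1; g4: attacked by Rg5; h4: attacked by Qh8.
Legal moves for White: none.
In check with no legal moves → checkmate.

checkmate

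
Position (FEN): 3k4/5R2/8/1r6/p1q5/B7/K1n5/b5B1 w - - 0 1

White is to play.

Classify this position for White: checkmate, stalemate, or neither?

White to move; white king on a2.
In check: yes, from the black queen on c4.
King squares — a1: attacked by Nc2; b1: attacked by Rb5; b2: attacked by Ba1; a3: own bishop; b3: attacked by Pa4.
Legal moves for White: none.
In check with no legal moves → checkmate.

checkmate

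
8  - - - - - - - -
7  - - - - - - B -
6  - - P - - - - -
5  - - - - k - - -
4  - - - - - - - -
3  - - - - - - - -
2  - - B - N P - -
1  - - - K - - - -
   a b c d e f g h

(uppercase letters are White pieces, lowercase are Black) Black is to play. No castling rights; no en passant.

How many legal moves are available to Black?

Black to move; king on e5.
In check: yes, from the white bishop on g7.
Legal moves: Ke6, Kd6, Kd5.
Count: 3.

3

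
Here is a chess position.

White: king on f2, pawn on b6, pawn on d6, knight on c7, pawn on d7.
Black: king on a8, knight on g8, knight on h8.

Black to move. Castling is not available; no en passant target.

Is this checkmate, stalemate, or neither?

neither

Black to move; black king on a8.
In check: yes, from the white knight on c7.
Legal moves for Black: Kb8, Kb7.
Black is in check but has 2 legal moves → neither.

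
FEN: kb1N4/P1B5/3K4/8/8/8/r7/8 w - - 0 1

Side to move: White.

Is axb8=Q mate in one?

After axb8=Q: black king on a8; in check: yes, from the white queen on b8.
King squares — a7: attacked by Qb8; b7: attacked by Qb8; b8: attacked by Bc7.
Black has no legal moves → checkmate.

yes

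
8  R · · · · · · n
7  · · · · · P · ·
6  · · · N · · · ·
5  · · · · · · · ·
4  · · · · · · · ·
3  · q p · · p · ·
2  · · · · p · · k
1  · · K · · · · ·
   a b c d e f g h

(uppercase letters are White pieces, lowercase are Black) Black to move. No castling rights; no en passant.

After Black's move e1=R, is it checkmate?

yes

After e1=R: white king on c1; in check: yes, from the black rook on e1.
King squares — b1: attacked by Re1; d1: attacked by Re1; b2: attacked by Qb3; c2: attacked by Qb3; d2: attacked by Pc3.
White has no legal moves → checkmate.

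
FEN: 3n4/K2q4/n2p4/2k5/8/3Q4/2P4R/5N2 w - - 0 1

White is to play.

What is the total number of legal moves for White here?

2

White to move; king on a7.
In check: yes, from the black queen on d7.
Legal moves: Ka8, Kxa6.
Count: 2.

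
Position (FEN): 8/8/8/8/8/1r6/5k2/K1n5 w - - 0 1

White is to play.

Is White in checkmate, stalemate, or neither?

stalemate

White to move; white king on a1.
In check: no.
King squares — b1: attacked by Rb3; a2: attacked by Nc1; b2: attacked by Rb3.
Legal moves for White: none.
Not in check and no legal moves → stalemate.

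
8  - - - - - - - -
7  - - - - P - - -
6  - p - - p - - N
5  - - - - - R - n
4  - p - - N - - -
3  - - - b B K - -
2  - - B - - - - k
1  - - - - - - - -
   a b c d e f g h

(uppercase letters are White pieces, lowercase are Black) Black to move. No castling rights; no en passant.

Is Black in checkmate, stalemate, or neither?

neither

Black to move; black king on h2.
In check: no.
Legal moves for Black: Ng7, Nf6, Nf4, Ng3, Ba6, Bb5, Bxe4+, Bc4, Be2+, Bxc2, Bf1, Kh3, Kh1, exf5, e5, b5, b3.
Black has 17 legal moves and is not in check → neither.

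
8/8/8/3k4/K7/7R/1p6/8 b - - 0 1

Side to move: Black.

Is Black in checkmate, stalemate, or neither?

Black to move; black king on d5.
In check: no.
Legal moves for Black: Ke6, Kd6, Kc6, Ke5, Kc5, Ke4, Kd4, Kc4, b1=Q, b1=R, b1=B, b1=N.
Black has 12 legal moves and is not in check → neither.

neither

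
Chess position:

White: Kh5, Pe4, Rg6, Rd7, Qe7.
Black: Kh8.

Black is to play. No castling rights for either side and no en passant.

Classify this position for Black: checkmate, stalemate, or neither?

stalemate

Black to move; black king on h8.
In check: no.
King squares — g7: attacked by Rg6; h7: attacked by Qe7; g8: attacked by Rg6.
Legal moves for Black: none.
Not in check and no legal moves → stalemate.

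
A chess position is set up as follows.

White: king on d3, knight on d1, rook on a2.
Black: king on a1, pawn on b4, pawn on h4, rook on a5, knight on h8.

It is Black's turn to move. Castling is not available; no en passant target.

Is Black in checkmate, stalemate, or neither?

neither

Black to move; black king on a1.
In check: yes, from the white rook on a2.
King squares — b1: available; a2: available; b2: attacked by Nd1.
Legal moves for Black: Kxa2, Kb1, Rxa2.
Black is in check but has 3 legal moves → neither.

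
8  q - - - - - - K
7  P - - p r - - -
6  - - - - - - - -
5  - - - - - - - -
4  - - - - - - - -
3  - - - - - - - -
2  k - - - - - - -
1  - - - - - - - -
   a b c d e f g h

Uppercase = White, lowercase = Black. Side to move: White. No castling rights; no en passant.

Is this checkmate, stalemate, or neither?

checkmate

White to move; white king on h8.
In check: yes, from the black queen on a8.
King squares — g7: attacked by Re7; h7: attacked by Re7; g8: attacked by Qa8.
Legal moves for White: none.
In check with no legal moves → checkmate.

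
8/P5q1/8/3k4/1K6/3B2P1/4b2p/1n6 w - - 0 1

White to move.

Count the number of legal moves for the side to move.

19

White to move; king on b4.
In check: no.
Legal moves: Kb5, Ka5, Ka4, Kb3, Bh7, Bg6, Ba6, Bf5, Bb5, Be4+, Bc4+, Bxe2, Bc2, Bxb1, a8=Q+, a8=R, a8=B+, a8=N, g4.
Count: 19.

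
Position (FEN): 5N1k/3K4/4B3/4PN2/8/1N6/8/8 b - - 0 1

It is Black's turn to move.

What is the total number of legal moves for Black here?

0

Black to move; king on h8.
In check: no.
Legal moves: none.
Count: 0.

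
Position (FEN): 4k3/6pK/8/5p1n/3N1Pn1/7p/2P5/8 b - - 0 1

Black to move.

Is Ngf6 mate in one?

After Ngf6: white king on h7; in check: yes, from the black knight on f6.
White has 2 legal replies: Kh8, Kg6.
In check but a legal move exists → not checkmate.

no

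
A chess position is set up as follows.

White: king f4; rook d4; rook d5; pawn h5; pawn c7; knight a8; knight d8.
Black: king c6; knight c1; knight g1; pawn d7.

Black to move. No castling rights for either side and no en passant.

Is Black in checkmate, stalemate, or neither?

checkmate

Black to move; black king on c6.
In check: yes, from the white knight on d8.
King squares — b5: attacked by Rd5; c5: attacked by Rd5; d5: attacked by Rd4; b6: attacked by Na8; d6: attacked by Rd5; b7: attacked by Nd8; c7: attacked by Na8; d7: own pawn.
Legal moves for Black: none.
In check with no legal moves → checkmate.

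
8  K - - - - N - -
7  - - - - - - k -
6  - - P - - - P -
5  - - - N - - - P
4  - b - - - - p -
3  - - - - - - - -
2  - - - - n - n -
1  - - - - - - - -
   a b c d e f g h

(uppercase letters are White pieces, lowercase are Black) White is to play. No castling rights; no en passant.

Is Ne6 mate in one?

no

After Ne6: black king on g7; in check: yes, from the white knight on e6.
Black has 3 legal replies: Kh8, Kg8, Kh6.
In check but a legal move exists → not checkmate.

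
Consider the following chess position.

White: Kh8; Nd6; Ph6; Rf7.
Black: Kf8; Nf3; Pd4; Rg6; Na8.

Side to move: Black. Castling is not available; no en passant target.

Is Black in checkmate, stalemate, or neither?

checkmate

Black to move; black king on f8.
In check: yes, from the white rook on f7.
King squares — e7: attacked by Rf7; f7: attacked by Nd6; g7: attacked by Ph6; e8: attacked by Nd6; g8: attacked by Kh8.
Legal moves for Black: none.
In check with no legal moves → checkmate.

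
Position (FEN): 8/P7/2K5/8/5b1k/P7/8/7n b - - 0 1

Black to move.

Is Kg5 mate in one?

no

After Kg5: white king on c6; in check: no.
White is not in check, so this cannot be checkmate.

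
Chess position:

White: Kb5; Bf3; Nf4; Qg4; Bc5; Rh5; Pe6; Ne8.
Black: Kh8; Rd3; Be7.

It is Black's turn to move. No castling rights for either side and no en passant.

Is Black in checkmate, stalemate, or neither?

checkmate

Black to move; black king on h8.
In check: yes, from the white rook on h5.
King squares — g7: attacked by Qg4; h7: attacked by Rh5; g8: attacked by Qg4.
Legal moves for Black: none.
In check with no legal moves → checkmate.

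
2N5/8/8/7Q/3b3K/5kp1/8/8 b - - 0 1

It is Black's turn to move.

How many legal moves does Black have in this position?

Black to move; king on f3.
In check: yes, from the white queen on h5.
Legal moves: Kf4, Ke4, Ke3, Kg2, Kf2.
Count: 5.

5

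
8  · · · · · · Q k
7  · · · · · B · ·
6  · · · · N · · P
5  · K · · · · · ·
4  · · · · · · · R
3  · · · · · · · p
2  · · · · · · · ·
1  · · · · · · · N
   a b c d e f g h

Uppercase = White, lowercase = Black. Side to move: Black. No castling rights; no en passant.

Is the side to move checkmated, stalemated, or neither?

Black to move; black king on h8.
In check: yes, from the white queen on g8.
King squares — g7: attacked by Ne6; h7: attacked by Qg8; g8: attacked by Bf7.
Legal moves for Black: none.
In check with no legal moves → checkmate.

checkmate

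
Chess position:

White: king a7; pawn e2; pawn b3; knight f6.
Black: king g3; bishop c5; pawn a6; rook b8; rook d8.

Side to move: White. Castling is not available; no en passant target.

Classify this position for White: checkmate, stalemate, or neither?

White to move; white king on a7.
In check: yes, from the black bishop on c5.
King squares — a6: available; b6: attacked by Bc5; b7: attacked by Rb8; a8: attacked by Rb8; b8: attacked by Rd8.
Legal moves for White: Kxa6.
White is in check but has 1 legal move → neither.

neither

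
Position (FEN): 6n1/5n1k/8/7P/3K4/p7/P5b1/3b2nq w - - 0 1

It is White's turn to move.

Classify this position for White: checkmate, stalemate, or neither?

White to move; white king on d4.
In check: no.
Legal moves for White: Kc5, Kc4, Ke3, Kd3, Kc3, h6.
White has 6 legal moves and is not in check → neither.

neither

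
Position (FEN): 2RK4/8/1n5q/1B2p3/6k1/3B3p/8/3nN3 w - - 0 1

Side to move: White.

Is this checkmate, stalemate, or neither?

neither

White to move; white king on d8.
In check: no.
Legal moves for White include: Ke8, Ke7, Kc7, Rb8, Ra8, Rc7, Rc6, Rc5, Rc4+, Rc3, Rc2, Rc1, Be8, Bd7+, Bc6, Ba6, Bbc4, Ba4, ... (list truncated; more exist).
White has legal moves and is not in check → neither.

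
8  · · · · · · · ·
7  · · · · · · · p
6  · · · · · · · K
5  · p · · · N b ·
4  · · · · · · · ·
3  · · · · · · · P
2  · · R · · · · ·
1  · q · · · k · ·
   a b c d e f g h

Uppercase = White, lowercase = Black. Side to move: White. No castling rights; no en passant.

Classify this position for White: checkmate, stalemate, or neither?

White to move; white king on h6.
In check: yes, from the black bishop on g5.
Legal moves for White: Kxh7, Kg7, Kh5, Kxg5.
White is in check but has 4 legal moves → neither.

neither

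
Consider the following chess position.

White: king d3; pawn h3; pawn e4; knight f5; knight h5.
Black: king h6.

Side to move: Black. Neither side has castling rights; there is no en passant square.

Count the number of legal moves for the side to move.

4

Black to move; king on h6.
In check: yes, from the white knight on f5.
Legal moves: Kh7, Kg6, Kxh5, Kg5.
Count: 4.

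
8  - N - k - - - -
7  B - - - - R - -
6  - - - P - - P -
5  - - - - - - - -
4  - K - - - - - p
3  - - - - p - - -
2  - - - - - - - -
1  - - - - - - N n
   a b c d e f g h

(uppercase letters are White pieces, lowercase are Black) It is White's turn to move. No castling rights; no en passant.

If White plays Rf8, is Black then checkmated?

After Rf8: black king on d8; in check: yes, from the white rook on f8.
King squares — c7: attacked by Pd6; d7: attacked by Nb8; e7: attacked by Pd6; c8: attacked by Rf8; e8: attacked by Rf8.
Black has no legal moves → checkmate.

yes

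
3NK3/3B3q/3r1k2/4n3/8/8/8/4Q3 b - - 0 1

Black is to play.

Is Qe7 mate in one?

yes

After Qe7: white king on e8; in check: yes, from the black queen on e7.
King squares — d7: own bishop; e7: attacked by Kf6; f7: attacked by Ne5; d8: own knight; f8: attacked by Qe7.
White has no legal moves → checkmate.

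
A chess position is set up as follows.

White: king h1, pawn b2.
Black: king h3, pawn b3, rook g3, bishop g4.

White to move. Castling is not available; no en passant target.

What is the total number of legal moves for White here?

White to move; king on h1.
In check: no.
Legal moves: none.
Count: 0.

0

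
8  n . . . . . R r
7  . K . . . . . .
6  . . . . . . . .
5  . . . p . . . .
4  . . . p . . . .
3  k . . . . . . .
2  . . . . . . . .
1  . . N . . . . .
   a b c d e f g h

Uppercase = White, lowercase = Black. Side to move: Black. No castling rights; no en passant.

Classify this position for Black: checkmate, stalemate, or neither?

Black to move; black king on a3.
In check: no.
Legal moves for Black: Rxg8, Rh7+, Rh6, Rh5, Rh4, Rh3, Rh2, Rh1, Nc7, Nb6, Kb4, Ka4, Kb2, d3.
Black has 14 legal moves and is not in check → neither.

neither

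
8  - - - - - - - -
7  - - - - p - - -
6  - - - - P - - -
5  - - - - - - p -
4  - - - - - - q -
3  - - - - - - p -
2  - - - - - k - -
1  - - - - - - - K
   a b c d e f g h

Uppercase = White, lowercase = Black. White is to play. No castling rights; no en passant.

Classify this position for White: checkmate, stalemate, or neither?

stalemate

White to move; white king on h1.
In check: no.
King squares — g1: attacked by Kf2; g2: attacked by Kf2; h2: attacked by Pg3.
Legal moves for White: none.
Not in check and no legal moves → stalemate.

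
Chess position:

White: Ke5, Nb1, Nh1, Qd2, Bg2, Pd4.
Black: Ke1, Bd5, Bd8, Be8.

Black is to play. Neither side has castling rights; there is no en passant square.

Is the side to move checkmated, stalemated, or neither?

checkmate

Black to move; black king on e1.
In check: yes, from the white queen on d2.
King squares — d1: attacked by Qd2; f1: attacked by Bg2; d2: attacked by Nb1; e2: attacked by Qd2; f2: attacked by Nh1.
Legal moves for Black: none.
In check with no legal moves → checkmate.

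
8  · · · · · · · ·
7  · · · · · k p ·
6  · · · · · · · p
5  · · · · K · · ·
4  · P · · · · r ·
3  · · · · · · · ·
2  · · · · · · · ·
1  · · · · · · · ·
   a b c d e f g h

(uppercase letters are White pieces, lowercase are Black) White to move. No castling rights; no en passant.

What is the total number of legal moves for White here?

White to move; king on e5.
In check: no.
Legal moves: Kd6, Kf5, Kd5, b5.
Count: 4.

4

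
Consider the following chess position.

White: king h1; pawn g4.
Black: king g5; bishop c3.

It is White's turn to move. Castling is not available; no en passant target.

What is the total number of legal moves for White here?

3

White to move; king on h1.
In check: no.
Legal moves: Kh2, Kg2, Kg1.
Count: 3.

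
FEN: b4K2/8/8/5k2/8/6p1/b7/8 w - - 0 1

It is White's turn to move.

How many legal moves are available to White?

3

White to move; king on f8.
In check: no.
Legal moves: Ke8, Kg7, Ke7.
Count: 3.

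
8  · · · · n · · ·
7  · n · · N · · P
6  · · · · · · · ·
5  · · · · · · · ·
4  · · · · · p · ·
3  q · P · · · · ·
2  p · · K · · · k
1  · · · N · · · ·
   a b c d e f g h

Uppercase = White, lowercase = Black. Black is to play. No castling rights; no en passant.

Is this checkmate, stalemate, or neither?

neither

Black to move; black king on h2.
In check: no.
Legal moves for Black include: Ng7, Nc7, Nf6, Ned6, Nd8, Nbd6, Nc5, Na5, Qa8, Qxe7, Qa7, Qd6+, Qa6, Qc5, Qa5, Qb4, Qa4, Qxc3+, ... (list truncated; more exist).
Black has legal moves and is not in check → neither.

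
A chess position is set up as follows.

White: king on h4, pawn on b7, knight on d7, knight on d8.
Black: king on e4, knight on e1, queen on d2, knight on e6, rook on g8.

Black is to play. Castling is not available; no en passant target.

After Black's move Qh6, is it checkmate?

After Qh6: white king on h4; in check: yes, from the black queen on h6.
King squares — g3: attacked by Rg8; h3: attacked by Qh6; g4: attacked by Rg8; g5: attacked by Ne6; h5: attacked by Qh6.
White has no legal moves → checkmate.

yes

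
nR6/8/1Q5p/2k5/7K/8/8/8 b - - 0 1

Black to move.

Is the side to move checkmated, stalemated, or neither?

Black to move; black king on c5.
In check: yes, from the white queen on b6.
King squares — b4: attacked by Qb6; c4: available; d4: attacked by Qb6; b5: attacked by Qb6; d5: available; b6: attacked by Rb8; c6: attacked by Qb6; d6: attacked by Qb6.
Legal moves for Black: Kd5, Kc4, Nxb6.
Black is in check but has 3 legal moves → neither.

neither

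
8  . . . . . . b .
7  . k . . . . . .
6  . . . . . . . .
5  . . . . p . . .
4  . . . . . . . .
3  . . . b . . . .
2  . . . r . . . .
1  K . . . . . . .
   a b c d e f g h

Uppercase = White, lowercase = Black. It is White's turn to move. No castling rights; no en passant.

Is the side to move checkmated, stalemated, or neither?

White to move; white king on a1.
In check: no.
King squares — b1: attacked by Bd3; a2: attacked by Rd2; b2: attacked by Rd2.
Legal moves for White: none.
Not in check and no legal moves → stalemate.

stalemate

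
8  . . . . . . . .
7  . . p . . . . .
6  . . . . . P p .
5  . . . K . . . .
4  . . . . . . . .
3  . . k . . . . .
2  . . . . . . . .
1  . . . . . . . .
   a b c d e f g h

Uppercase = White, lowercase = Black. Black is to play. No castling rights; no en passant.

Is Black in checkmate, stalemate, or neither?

neither

Black to move; black king on c3.
In check: no.
Legal moves for Black: Kb4, Kd3, Kb3, Kd2, Kc2, Kb2, c6+, g5, c5.
Black has 9 legal moves and is not in check → neither.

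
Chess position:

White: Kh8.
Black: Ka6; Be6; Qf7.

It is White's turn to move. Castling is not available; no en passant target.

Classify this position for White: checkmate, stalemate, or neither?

White to move; white king on h8.
In check: no.
King squares — g7: attacked by Qf7; h7: attacked by Qf7; g8: attacked by Qf7.
Legal moves for White: none.
Not in check and no legal moves → stalemate.

stalemate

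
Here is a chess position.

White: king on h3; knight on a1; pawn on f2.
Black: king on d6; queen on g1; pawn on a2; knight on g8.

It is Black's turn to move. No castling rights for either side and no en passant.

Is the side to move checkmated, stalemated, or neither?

Black to move; black king on d6.
In check: no.
Legal moves for Black include: Ne7, Nh6, Nf6, Ke7, Kd7, Kc7, Ke6, Kc6, Ke5, Kd5, Kc5, Qg7, Qg6, Qg5, Qg4+, Qg3+, Qh2+, Qg2+, ... (list truncated; more exist).
Black has legal moves and is not in check → neither.

neither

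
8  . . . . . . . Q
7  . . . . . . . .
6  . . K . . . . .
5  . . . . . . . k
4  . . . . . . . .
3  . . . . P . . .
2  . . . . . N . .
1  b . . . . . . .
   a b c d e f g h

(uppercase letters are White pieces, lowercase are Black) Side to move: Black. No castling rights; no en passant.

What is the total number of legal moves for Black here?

Black to move; king on h5.
In check: yes, from the white queen on h8.
Legal moves: Kg6, Kg5, Bxh8.
Count: 3.

3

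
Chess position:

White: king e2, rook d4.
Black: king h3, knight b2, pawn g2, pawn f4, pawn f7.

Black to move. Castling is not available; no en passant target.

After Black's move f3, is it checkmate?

After f3: white king on e2; in check: yes, from the black pawn on f3.
White has 5 legal replies: Kxf3, Ke3, Kf2, Kd2, Ke1.
In check but a legal move exists → not checkmate.

no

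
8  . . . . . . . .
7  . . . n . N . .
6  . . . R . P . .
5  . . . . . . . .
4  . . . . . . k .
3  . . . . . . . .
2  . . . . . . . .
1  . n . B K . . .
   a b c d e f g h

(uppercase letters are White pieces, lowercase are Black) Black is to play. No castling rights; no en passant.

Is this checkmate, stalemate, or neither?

neither

Black to move; black king on g4.
In check: yes, from the white bishop on d1.
King squares — f3: attacked by Bd1; g3: available; h3: available; f4: available; h4: available; f5: available; g5: attacked by Nf7; h5: attacked by Bd1.
Legal moves for Black: Kf5, Kh4, Kf4, Kh3, Kg3.
Black is in check but has 5 legal moves → neither.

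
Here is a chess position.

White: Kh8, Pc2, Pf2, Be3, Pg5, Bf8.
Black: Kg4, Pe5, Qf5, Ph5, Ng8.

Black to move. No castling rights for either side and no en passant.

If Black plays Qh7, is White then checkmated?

no

After Qh7: white king on h8; in check: yes, from the black queen on h7.
White has 1 legal reply: Kxh7.
In check but a legal move exists → not checkmate.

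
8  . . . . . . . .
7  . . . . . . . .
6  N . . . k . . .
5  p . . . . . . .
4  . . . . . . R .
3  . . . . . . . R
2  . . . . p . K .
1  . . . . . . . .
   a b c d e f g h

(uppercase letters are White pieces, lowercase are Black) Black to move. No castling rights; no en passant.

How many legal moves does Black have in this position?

13

Black to move; king on e6.
In check: no.
Legal moves: Kf7, Ke7, Kd7, Kf6, Kd6, Kf5, Ke5, Kd5, a4, e1=Q, e1=R, e1=B, e1=N+.
Count: 13.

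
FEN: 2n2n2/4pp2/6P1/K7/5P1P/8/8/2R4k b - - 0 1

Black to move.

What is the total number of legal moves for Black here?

Black to move; king on h1.
In check: yes, from the white rook on c1.
Legal moves: Kh2, Kg2.
Count: 2.

2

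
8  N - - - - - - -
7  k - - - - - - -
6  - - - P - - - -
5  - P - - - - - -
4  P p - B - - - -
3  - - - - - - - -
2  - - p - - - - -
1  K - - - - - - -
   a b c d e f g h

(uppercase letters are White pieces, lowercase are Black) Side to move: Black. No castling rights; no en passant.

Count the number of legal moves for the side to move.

Black to move; king on a7.
In check: yes, from the white bishop on d4.
Legal moves: Kb8, Kxa8, Kb7.
Count: 3.

3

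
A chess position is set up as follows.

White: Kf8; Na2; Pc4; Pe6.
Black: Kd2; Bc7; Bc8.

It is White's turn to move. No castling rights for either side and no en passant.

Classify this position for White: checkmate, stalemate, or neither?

neither

White to move; white king on f8.
In check: no.
Legal moves for White: Kg8, Ke8, Kg7, Kf7, Ke7, Nb4, Nc3, Nc1, e7, c5.
White has 10 legal moves and is not in check → neither.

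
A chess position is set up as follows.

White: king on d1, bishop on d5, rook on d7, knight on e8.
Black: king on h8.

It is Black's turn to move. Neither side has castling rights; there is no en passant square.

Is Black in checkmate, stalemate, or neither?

Black to move; black king on h8.
In check: no.
King squares — g7: attacked by Rd7; h7: attacked by Rd7; g8: attacked by Bd5.
Legal moves for Black: none.
Not in check and no legal moves → stalemate.

stalemate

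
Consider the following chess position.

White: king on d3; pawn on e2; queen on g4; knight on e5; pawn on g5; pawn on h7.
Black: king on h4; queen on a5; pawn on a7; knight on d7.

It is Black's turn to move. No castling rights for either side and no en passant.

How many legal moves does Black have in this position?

0

Black to move; king on h4.
In check: yes, from the white queen on g4.
Legal moves: none.
Count: 0.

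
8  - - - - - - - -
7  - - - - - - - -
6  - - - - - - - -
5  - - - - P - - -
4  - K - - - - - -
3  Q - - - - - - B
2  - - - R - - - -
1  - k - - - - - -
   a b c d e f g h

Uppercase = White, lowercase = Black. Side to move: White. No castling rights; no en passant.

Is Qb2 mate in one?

yes

After Qb2: black king on b1; in check: yes, from the white queen on b2.
King squares — a1: attacked by Qb2; c1: attacked by Qb2; a2: attacked by Qb2; b2: attacked by Rd2; c2: attacked by Qb2.
Black has no legal moves → checkmate.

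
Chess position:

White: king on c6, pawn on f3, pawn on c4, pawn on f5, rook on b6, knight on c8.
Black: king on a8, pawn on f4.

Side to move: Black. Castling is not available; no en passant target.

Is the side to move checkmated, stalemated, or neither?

stalemate

Black to move; black king on a8.
In check: no.
King squares — a7: attacked by Nc8; b7: attacked by Rb6; b8: attacked by Rb6.
Legal moves for Black: none.
Not in check and no legal moves → stalemate.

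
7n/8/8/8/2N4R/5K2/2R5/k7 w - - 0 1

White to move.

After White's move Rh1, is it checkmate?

yes

After Rh1: black king on a1; in check: yes, from the white rook on h1.
King squares — b1: attacked by Rh1; a2: attacked by Rc2; b2: attacked by Rc2.
Black has no legal moves → checkmate.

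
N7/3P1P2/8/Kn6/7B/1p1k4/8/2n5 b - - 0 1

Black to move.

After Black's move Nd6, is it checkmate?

no

After Nd6: white king on a5; in check: no.
White is not in check, so this cannot be checkmate.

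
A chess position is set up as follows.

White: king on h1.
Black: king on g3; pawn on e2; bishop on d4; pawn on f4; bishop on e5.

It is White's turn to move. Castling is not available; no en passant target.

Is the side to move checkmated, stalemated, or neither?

White to move; white king on h1.
In check: no.
King squares — g1: attacked by Bd4; g2: attacked by Kg3; h2: attacked by Kg3.
Legal moves for White: none.
Not in check and no legal moves → stalemate.

stalemate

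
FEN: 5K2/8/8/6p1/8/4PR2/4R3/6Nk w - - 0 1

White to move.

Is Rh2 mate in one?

After Rh2: black king on h1; in check: yes, from the white rook on h2.
Black has 2 legal replies: Kxh2, Kxg1.
In check but a legal move exists → not checkmate.

no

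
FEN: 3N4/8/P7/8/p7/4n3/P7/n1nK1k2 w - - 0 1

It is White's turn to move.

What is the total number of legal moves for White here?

2

White to move; king on d1.
In check: yes, from the black knight on e3.
Legal moves: Kd2, Kxc1.
Count: 2.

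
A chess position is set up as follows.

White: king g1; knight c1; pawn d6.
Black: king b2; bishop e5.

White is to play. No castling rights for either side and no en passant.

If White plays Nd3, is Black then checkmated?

After Nd3: black king on b2; in check: yes, from the white knight on d3.
Black has 7 legal replies: Kc3, Kb3, Ka3, Kc2, Ka2, Kb1, Ka1.
In check but a legal move exists → not checkmate.

no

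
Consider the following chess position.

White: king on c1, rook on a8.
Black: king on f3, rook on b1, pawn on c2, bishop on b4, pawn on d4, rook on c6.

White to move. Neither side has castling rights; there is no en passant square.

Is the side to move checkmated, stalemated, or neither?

checkmate

White to move; white king on c1.
In check: yes, from the black rook on b1.
King squares — b1: attacked by Pc2; d1: attacked by Rb1; b2: attacked by Rb1; c2: attacked by Rc6; d2: attacked by Bb4.
Legal moves for White: none.
In check with no legal moves → checkmate.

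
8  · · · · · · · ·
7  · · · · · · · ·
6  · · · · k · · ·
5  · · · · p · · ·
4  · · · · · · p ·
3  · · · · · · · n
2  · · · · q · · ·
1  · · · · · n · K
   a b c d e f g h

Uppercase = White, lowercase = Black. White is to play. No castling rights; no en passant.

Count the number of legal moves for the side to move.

0

White to move; king on h1.
In check: no.
Legal moves: none.
Count: 0.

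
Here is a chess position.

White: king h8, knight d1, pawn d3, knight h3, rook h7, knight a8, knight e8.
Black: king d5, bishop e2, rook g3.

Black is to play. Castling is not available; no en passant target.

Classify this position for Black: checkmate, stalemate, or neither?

Black to move; black king on d5.
In check: no.
Legal moves for Black include: Ke6, Kc6, Ke5, Kc5, Kd4, Rg8+, Rg7, Rg6, Rg5, Rg4, Rxh3, Rf3, Re3, Rxd3, Rg2, Rg1, Bh5, Bg4, ... (list truncated; more exist).
Black has legal moves and is not in check → neither.

neither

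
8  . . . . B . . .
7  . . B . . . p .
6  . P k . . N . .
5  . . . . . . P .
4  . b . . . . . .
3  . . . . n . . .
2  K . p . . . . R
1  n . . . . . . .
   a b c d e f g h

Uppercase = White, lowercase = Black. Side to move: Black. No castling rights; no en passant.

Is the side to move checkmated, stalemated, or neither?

neither

Black to move; black king on c6.
In check: yes, from the white bishop on e8.
Legal moves for Black: Kb7, Kc5.
Black is in check but has 2 legal moves → neither.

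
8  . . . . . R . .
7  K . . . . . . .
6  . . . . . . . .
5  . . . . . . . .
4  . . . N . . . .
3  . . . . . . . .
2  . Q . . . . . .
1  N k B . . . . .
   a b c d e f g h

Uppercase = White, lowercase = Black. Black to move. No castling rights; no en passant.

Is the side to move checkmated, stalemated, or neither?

Black to move; black king on b1.
In check: yes, from the white queen on b2.
King squares — a1: attacked by Qb2; c1: attacked by Qb2; a2: attacked by Qb2; b2: attacked by Bc1; c2: attacked by Na1.
Legal moves for Black: none.
In check with no legal moves → checkmate.

checkmate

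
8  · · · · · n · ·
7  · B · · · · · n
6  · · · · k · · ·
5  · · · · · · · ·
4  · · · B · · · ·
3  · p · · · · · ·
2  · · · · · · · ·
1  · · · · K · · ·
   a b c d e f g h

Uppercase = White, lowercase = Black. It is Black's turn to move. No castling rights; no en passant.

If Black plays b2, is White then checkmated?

no

After b2: white king on e1; in check: no.
White is not in check, so this cannot be checkmate.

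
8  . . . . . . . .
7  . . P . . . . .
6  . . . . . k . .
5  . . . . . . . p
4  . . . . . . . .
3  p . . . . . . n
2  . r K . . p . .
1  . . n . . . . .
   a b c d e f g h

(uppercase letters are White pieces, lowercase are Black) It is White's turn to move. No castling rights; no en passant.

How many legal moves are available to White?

3

White to move; king on c2.
In check: yes, from the black rook on b2.
Legal moves: Kc3, Kd1, Kxc1.
Count: 3.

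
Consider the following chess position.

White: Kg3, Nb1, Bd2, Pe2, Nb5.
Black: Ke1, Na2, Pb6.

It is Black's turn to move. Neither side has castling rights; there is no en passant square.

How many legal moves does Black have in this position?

Black to move; king on e1.
In check: yes, from the white bishop on d2.
Legal moves: Kxe2, Kf1, Kd1.
Count: 3.

3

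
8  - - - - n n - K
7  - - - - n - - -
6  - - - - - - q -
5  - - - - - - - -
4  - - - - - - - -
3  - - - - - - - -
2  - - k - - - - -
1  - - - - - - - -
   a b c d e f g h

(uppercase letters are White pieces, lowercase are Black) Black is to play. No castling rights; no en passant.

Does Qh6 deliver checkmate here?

yes

After Qh6: white king on h8; in check: yes, from the black queen on h6.
King squares — g7: attacked by Qh6; h7: attacked by Qh6; g8: attacked by Ne7.
White has no legal moves → checkmate.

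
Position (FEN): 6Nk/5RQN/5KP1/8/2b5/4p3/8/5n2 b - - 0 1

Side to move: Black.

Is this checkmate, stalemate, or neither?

Black to move; black king on h8.
In check: yes, from the white queen on g7.
King squares — g7: attacked by Kf6; h7: attacked by Pg6; g8: attacked by Qg7.
Legal moves for Black: none.
In check with no legal moves → checkmate.

checkmate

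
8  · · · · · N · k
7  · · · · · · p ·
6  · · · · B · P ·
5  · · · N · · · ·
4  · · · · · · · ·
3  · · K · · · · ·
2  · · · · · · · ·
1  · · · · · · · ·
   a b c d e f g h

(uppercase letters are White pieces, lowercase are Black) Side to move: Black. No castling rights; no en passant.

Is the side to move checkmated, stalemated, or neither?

stalemate

Black to move; black king on h8.
In check: no.
King squares — g7: own pawn; h7: attacked by Pg6; g8: attacked by Be6.
Legal moves for Black: none.
Not in check and no legal moves → stalemate.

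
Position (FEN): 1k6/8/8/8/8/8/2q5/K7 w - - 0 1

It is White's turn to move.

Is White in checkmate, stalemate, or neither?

White to move; white king on a1.
In check: no.
King squares — b1: attacked by Qc2; a2: attacked by Qc2; b2: attacked by Qc2.
Legal moves for White: none.
Not in check and no legal moves → stalemate.

stalemate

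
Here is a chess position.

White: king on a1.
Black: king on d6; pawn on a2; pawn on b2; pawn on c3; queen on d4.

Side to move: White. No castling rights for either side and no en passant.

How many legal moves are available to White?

1

White to move; king on a1.
In check: yes, from the black pawn on b2.
Legal moves: Kxa2.
Count: 1.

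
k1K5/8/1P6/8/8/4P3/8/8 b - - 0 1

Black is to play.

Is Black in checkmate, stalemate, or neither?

stalemate

Black to move; black king on a8.
In check: no.
King squares — a7: attacked by Pb6; b7: attacked by Kc8; b8: attacked by Kc8.
Legal moves for Black: none.
Not in check and no legal moves → stalemate.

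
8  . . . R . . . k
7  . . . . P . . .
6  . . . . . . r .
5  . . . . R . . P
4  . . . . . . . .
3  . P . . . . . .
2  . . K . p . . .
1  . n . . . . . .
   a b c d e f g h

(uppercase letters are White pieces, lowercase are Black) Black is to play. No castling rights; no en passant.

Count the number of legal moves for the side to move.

Black to move; king on h8.
In check: yes, from the white rook on d8.
Legal moves: Kh7, Kg7, Rg8.
Count: 3.

3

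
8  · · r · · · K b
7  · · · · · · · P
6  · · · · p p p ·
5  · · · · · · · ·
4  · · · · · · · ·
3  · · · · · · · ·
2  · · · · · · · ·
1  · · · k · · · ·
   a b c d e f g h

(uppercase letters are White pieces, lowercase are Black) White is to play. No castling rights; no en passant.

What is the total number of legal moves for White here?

1

White to move; king on g8.
In check: yes, from the black rook on c8.
Legal moves: Kf7.
Count: 1.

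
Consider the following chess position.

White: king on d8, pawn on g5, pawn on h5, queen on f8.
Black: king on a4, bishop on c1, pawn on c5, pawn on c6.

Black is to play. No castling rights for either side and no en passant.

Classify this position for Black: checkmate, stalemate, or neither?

Black to move; black king on a4.
In check: no.
Legal moves for Black: Kb5, Ka5, Kb4, Kb3, Ka3, Bxg5+, Bf4, Be3, Ba3, Bd2, Bb2, c4.
Black has 12 legal moves and is not in check → neither.

neither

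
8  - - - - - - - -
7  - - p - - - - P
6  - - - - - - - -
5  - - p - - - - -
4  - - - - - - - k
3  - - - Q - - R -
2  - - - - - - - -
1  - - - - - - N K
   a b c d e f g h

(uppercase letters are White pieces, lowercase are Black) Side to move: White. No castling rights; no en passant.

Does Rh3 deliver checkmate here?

no

After Rh3: black king on h4; in check: yes, from the white rook on h3.
Black has 2 legal replies: Kg5, Kg4.
In check but a legal move exists → not checkmate.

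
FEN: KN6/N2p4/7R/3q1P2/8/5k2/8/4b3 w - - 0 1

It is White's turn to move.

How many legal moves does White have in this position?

White to move; king on a8.
In check: yes, from the black queen on d5.
Legal moves: Nbc6, Nac6, Rc6.
Count: 3.

3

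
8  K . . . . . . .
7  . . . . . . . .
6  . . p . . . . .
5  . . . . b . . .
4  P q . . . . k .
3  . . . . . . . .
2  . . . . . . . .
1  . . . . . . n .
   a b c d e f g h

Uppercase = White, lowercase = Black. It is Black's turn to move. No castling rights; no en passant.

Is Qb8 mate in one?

After Qb8: white king on a8; in check: yes, from the black queen on b8.
King squares — a7: attacked by Qb8; b7: attacked by Qb8; b8: attacked by Be5.
White has no legal moves → checkmate.

yes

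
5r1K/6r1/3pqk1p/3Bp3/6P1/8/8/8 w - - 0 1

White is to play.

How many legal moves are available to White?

0

White to move; king on h8.
In check: yes, from the black rook on f8.
Legal moves: none.
Count: 0.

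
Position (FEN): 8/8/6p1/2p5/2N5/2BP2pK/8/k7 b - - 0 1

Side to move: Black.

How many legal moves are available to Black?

Black to move; king on a1.
In check: yes, from the white bishop on c3.
Legal moves: Ka2, Kb1.
Count: 2.

2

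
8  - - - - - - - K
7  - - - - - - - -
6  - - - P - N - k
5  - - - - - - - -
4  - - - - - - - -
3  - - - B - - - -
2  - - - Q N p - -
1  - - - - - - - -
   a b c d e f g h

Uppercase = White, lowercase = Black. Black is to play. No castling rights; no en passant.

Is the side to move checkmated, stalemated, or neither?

Black to move; black king on h6.
In check: yes, from the white queen on d2.
King squares — g5: attacked by Qd2; h5: attacked by Nf6; g6: attacked by Bd3; g7: attacked by Kh8; h7: attacked by Bd3.
Legal moves for Black: none.
In check with no legal moves → checkmate.

checkmate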